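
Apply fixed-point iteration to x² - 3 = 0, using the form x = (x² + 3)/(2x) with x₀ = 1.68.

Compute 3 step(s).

Equation: x² - 3 = 0
Fixed-point form: x = (x² + 3)/(2x)
x₀ = 1.68

x_1 = g(1.680000) = 1.732857
x_2 = g(1.732857) = 1.732051
x_3 = g(1.732051) = 1.732051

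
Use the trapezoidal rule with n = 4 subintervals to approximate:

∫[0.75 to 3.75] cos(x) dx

f(x) = cos(x)
a = 0.75, b = 3.75, n = 4
h = (b - a)/n = 0.750000

Trapezoidal rule: (h/2)[f(x₀) + 2f(x₁) + 2f(x₂) + ... + f(xₙ)]

x_0 = 0.7500, f(x_0) = 0.731689, coefficient = 1
x_1 = 1.5000, f(x_1) = 0.070737, coefficient = 2
x_2 = 2.2500, f(x_2) = -0.628174, coefficient = 2
x_3 = 3.0000, f(x_3) = -0.989992, coefficient = 2
x_4 = 3.7500, f(x_4) = -0.820559, coefficient = 1

I ≈ (0.750000/2) × -3.183728 = -1.193898
Exact value: -1.253200
Error: 0.059302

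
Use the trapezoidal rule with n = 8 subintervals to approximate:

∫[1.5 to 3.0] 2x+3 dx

f(x) = 2x+3
a = 1.5, b = 3.0, n = 8
h = (b - a)/n = 0.187500

Trapezoidal rule: (h/2)[f(x₀) + 2f(x₁) + 2f(x₂) + ... + f(xₙ)]

x_0 = 1.5000, f(x_0) = 6.000000, coefficient = 1
x_1 = 1.6875, f(x_1) = 6.375000, coefficient = 2
x_2 = 1.8750, f(x_2) = 6.750000, coefficient = 2
x_3 = 2.0625, f(x_3) = 7.125000, coefficient = 2
x_4 = 2.2500, f(x_4) = 7.500000, coefficient = 2
x_5 = 2.4375, f(x_5) = 7.875000, coefficient = 2
x_6 = 2.6250, f(x_6) = 8.250000, coefficient = 2
x_7 = 2.8125, f(x_7) = 8.625000, coefficient = 2
x_8 = 3.0000, f(x_8) = 9.000000, coefficient = 1

I ≈ (0.187500/2) × 120.000000 = 11.250000
Exact value: 11.250000
Error: 0.000000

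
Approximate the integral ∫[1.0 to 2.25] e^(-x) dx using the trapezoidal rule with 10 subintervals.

f(x) = e^(-x)
a = 1.0, b = 2.25, n = 10
h = (b - a)/n = 0.125000

Trapezoidal rule: (h/2)[f(x₀) + 2f(x₁) + 2f(x₂) + ... + f(xₙ)]

x_0 = 1.0000, f(x_0) = 0.367879, coefficient = 1
x_1 = 1.1250, f(x_1) = 0.324652, coefficient = 2
x_2 = 1.2500, f(x_2) = 0.286505, coefficient = 2
x_3 = 1.3750, f(x_3) = 0.252840, coefficient = 2
x_4 = 1.5000, f(x_4) = 0.223130, coefficient = 2
x_5 = 1.6250, f(x_5) = 0.196912, coefficient = 2
x_6 = 1.7500, f(x_6) = 0.173774, coefficient = 2
x_7 = 1.8750, f(x_7) = 0.153355, coefficient = 2
x_8 = 2.0000, f(x_8) = 0.135335, coefficient = 2
x_9 = 2.1250, f(x_9) = 0.119433, coefficient = 2
x_10 = 2.2500, f(x_10) = 0.105399, coefficient = 1

I ≈ (0.125000/2) × 4.205150 = 0.262822
Exact value: 0.262480
Error: 0.000342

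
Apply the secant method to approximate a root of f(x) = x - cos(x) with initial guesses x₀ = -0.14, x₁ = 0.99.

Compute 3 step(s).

f(x) = x - cos(x)
x₀ = -0.14, x₁ = 0.99

Secant formula: x_{n+1} = x_n - f(x_n)(x_n - x_{n-1})/(f(x_n) - f(x_{n-1}))

Iteration 1:
  f(-0.140000) = -1.130216
  f(0.990000) = 0.441310
  x_2 = 0.990000 - 0.441310×(0.990000 - (-0.140000))/(0.441310 - (-1.130216))
       = 0.672678
Iteration 2:
  f(0.990000) = 0.441310
  f(0.672678) = -0.109479
  x_3 = 0.672678 - (-0.109479)×(0.672678 - 0.990000)/(-0.109479 - 0.441310)
       = 0.735751
Iteration 3:
  f(0.672678) = -0.109479
  f(0.735751) = -0.005576
  x_4 = 0.735751 - (-0.005576)×(0.735751 - 0.672678)/(-0.005576 - (-0.109479))
       = 0.739136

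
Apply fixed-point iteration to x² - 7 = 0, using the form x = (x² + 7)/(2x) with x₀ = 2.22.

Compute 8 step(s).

Equation: x² - 7 = 0
Fixed-point form: x = (x² + 7)/(2x)
x₀ = 2.22

x_1 = g(2.220000) = 2.686577
x_2 = g(2.686577) = 2.646062
x_3 = g(2.646062) = 2.645751
x_4 = g(2.645751) = 2.645751
x_5 = g(2.645751) = 2.645751
x_6 = g(2.645751) = 2.645751
x_7 = g(2.645751) = 2.645751
x_8 = g(2.645751) = 2.645751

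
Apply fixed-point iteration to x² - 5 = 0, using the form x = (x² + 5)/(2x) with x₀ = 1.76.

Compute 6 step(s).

Equation: x² - 5 = 0
Fixed-point form: x = (x² + 5)/(2x)
x₀ = 1.76

x_1 = g(1.760000) = 2.300455
x_2 = g(2.300455) = 2.236969
x_3 = g(2.236969) = 2.236068
x_4 = g(2.236068) = 2.236068
x_5 = g(2.236068) = 2.236068
x_6 = g(2.236068) = 2.236068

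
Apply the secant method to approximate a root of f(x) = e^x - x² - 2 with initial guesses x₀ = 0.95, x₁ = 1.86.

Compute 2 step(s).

f(x) = e^x - x² - 2
x₀ = 0.95, x₁ = 1.86

Secant formula: x_{n+1} = x_n - f(x_n)(x_n - x_{n-1})/(f(x_n) - f(x_{n-1}))

Iteration 1:
  f(0.950000) = -0.316790
  f(1.860000) = 0.964137
  x_2 = 1.860000 - 0.964137×(1.860000 - 0.950000)/(0.964137 - (-0.316790))
       = 1.175055
Iteration 2:
  f(1.860000) = 0.964137
  f(1.175055) = -0.142433
  x_3 = 1.175055 - (-0.142433)×(1.175055 - 1.860000)/(-0.142433 - 0.964137)
       = 1.263218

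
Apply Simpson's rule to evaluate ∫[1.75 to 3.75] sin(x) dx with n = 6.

f(x) = sin(x)
a = 1.75, b = 3.75, n = 6
h = (b - a)/n = 0.333333

Simpson's rule: (h/3)[f(x₀) + 4f(x₁) + 2f(x₂) + ... + f(xₙ)]

x_0 = 1.7500, f(x_0) = 0.983986, coefficient = 1
x_1 = 2.0833, f(x_1) = 0.871503, coefficient = 4
x_2 = 2.4167, f(x_2) = 0.663080, coefficient = 2
x_3 = 2.7500, f(x_3) = 0.381661, coefficient = 4
x_4 = 3.0833, f(x_4) = 0.058226, coefficient = 2
x_5 = 3.4167, f(x_5) = -0.271618, coefficient = 4
x_6 = 3.7500, f(x_6) = -0.571561, coefficient = 1

I ≈ (0.333333/3) × 5.781222 = 0.642358
Exact value: 0.642313
Error: 0.000045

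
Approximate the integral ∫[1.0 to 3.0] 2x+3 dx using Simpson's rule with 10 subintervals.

f(x) = 2x+3
a = 1.0, b = 3.0, n = 10
h = (b - a)/n = 0.200000

Simpson's rule: (h/3)[f(x₀) + 4f(x₁) + 2f(x₂) + ... + f(xₙ)]

x_0 = 1.0000, f(x_0) = 5.000000, coefficient = 1
x_1 = 1.2000, f(x_1) = 5.400000, coefficient = 4
x_2 = 1.4000, f(x_2) = 5.800000, coefficient = 2
x_3 = 1.6000, f(x_3) = 6.200000, coefficient = 4
x_4 = 1.8000, f(x_4) = 6.600000, coefficient = 2
x_5 = 2.0000, f(x_5) = 7.000000, coefficient = 4
x_6 = 2.2000, f(x_6) = 7.400000, coefficient = 2
x_7 = 2.4000, f(x_7) = 7.800000, coefficient = 4
x_8 = 2.6000, f(x_8) = 8.200000, coefficient = 2
x_9 = 2.8000, f(x_9) = 8.600000, coefficient = 4
x_10 = 3.0000, f(x_10) = 9.000000, coefficient = 1

I ≈ (0.200000/3) × 210.000000 = 14.000000
Exact value: 14.000000
Error: 0.000000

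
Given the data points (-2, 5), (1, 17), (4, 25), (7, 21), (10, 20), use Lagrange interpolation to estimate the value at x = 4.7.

Lagrange interpolation formula:
P(x) = Σ yᵢ × Lᵢ(x)
where Lᵢ(x) = Π_{j≠i} (x - xⱼ)/(xᵢ - xⱼ)

L_0(4.7) = (4.7 - 1)/(-2 - 1) × (4.7 - 4)/(-2 - 4) × (4.7 - 7)/(-2 - 7) × (4.7 - 10)/(-2 - 10) = 0.016241
L_1(4.7) = (4.7 - (-2))/(1 - (-2)) × (4.7 - 4)/(1 - 4) × (4.7 - 7)/(1 - 7) × (4.7 - 10)/(1 - 10) = -0.117636
L_2(4.7) = (4.7 - (-2))/(4 - (-2)) × (4.7 - 1)/(4 - 1) × (4.7 - 7)/(4 - 7) × (4.7 - 10)/(4 - 10) = 0.932685
L_3(4.7) = (4.7 - (-2))/(7 - (-2)) × (4.7 - 1)/(7 - 1) × (4.7 - 4)/(7 - 4) × (4.7 - 10)/(7 - 10) = 0.189241
L_4(4.7) = (4.7 - (-2))/(10 - (-2)) × (4.7 - 1)/(10 - 1) × (4.7 - 4)/(10 - 4) × (4.7 - 7)/(10 - 7) = -0.020531

P(4.7) = 5×L_0(4.7) + 17×L_1(4.7) + 25×L_2(4.7) + 21×L_3(4.7) + 20×L_4(4.7)
P(4.7) = 24.961964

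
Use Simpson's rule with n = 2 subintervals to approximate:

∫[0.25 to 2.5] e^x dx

f(x) = e^x
a = 0.25, b = 2.5, n = 2
h = (b - a)/n = 1.125000

Simpson's rule: (h/3)[f(x₀) + 4f(x₁) + 2f(x₂) + ... + f(xₙ)]

x_0 = 0.2500, f(x_0) = 1.284025, coefficient = 1
x_1 = 1.3750, f(x_1) = 3.955077, coefficient = 4
x_2 = 2.5000, f(x_2) = 12.182494, coefficient = 1

I ≈ (1.125000/3) × 29.286826 = 10.982560
Exact value: 10.898469
Error: 0.084091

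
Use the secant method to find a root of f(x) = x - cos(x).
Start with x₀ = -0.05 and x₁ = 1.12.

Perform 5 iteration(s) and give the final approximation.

f(x) = x - cos(x)
x₀ = -0.05, x₁ = 1.12

Secant formula: x_{n+1} = x_n - f(x_n)(x_n - x_{n-1})/(f(x_n) - f(x_{n-1}))

Iteration 1:
  f(-0.050000) = -1.048750
  f(1.120000) = 0.684318
  x_2 = 1.120000 - 0.684318×(1.120000 - (-0.050000))/(0.684318 - (-1.048750))
       = 0.658015
Iteration 2:
  f(1.120000) = 0.684318
  f(0.658015) = -0.133193
  x_3 = 0.658015 - (-0.133193)×(0.658015 - 1.120000)/(-0.133193 - 0.684318)
       = 0.733284
Iteration 3:
  f(0.658015) = -0.133193
  f(0.733284) = -0.009697
  x_4 = 0.733284 - (-0.009697)×(0.733284 - 0.658015)/(-0.009697 - (-0.133193))
       = 0.739194
Iteration 4:
  f(0.733284) = -0.009697
  f(0.739194) = 0.000182
  x_5 = 0.739194 - 0.000182×(0.739194 - 0.733284)/(0.000182 - (-0.009697))
       = 0.739085
Iteration 5:
  f(0.739194) = 0.000182
  f(0.739085) = 0.000000
  x_6 = 0.739085 - 0.000000×(0.739085 - 0.739194)/(0.000000 - 0.000182)
       = 0.739085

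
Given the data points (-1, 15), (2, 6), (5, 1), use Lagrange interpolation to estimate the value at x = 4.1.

Lagrange interpolation formula:
P(x) = Σ yᵢ × Lᵢ(x)
where Lᵢ(x) = Π_{j≠i} (x - xⱼ)/(xᵢ - xⱼ)

L_0(4.1) = (4.1 - 2)/(-1 - 2) × (4.1 - 5)/(-1 - 5) = -0.105000
L_1(4.1) = (4.1 - (-1))/(2 - (-1)) × (4.1 - 5)/(2 - 5) = 0.510000
L_2(4.1) = (4.1 - (-1))/(5 - (-1)) × (4.1 - 2)/(5 - 2) = 0.595000

P(4.1) = 15×L_0(4.1) + 6×L_1(4.1) + 1×L_2(4.1)
P(4.1) = 2.080000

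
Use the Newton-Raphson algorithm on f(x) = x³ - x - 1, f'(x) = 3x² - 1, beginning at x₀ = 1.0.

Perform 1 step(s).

f(x) = x³ - x - 1
f'(x) = 3x² - 1
x₀ = 1.0

Newton-Raphson formula: x_{n+1} = x_n - f(x_n)/f'(x_n)

Iteration 1:
  f(1.000000) = -1.000000
  f'(1.000000) = 2.000000
  x_1 = 1.000000 - (-1.000000)/2.000000 = 1.500000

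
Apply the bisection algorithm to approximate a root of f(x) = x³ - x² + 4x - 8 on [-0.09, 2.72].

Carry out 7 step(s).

f(x) = x³ - x² + 4x - 8
Initial interval: [-0.09, 2.72]

Iteration 1:
  c_1 = (-0.090000 + 2.720000)/2 = 1.315000
  f(c_1) = f(1.315000) = -2.195294
  f(a) × f(c) ≥ 0, new interval: [1.315000, 2.720000]
Iteration 2:
  c_2 = (1.315000 + 2.720000)/2 = 2.017500
  f(c_2) = f(2.017500) = 4.211537
  f(a) × f(c) < 0, new interval: [1.315000, 2.017500]
Iteration 3:
  c_3 = (1.315000 + 2.017500)/2 = 1.666250
  f(c_3) = f(1.666250) = 0.514769
  f(a) × f(c) < 0, new interval: [1.315000, 1.666250]
Iteration 4:
  c_4 = (1.315000 + 1.666250)/2 = 1.490625
  f(c_4) = f(1.490625) = -0.947349
  f(a) × f(c) ≥ 0, new interval: [1.490625, 1.666250]
Iteration 5:
  c_5 = (1.490625 + 1.666250)/2 = 1.578438
  f(c_5) = f(1.578438) = -0.245093
  f(a) × f(c) ≥ 0, new interval: [1.578438, 1.666250]
Iteration 6:
  c_6 = (1.578438 + 1.666250)/2 = 1.622344
  f(c_6) = f(1.622344) = 0.127383
  f(a) × f(c) < 0, new interval: [1.578438, 1.622344]
Iteration 7:
  c_7 = (1.578438 + 1.622344)/2 = 1.600391
  f(c_7) = f(1.600391) = -0.060687
  f(a) × f(c) ≥ 0, new interval: [1.600391, 1.622344]

After 7 iteration(s), the approximation is c_7 = 1.600391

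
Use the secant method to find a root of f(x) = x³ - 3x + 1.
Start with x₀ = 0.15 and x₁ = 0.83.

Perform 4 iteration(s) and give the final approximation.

f(x) = x³ - 3x + 1
x₀ = 0.15, x₁ = 0.83

Secant formula: x_{n+1} = x_n - f(x_n)(x_n - x_{n-1})/(f(x_n) - f(x_{n-1}))

Iteration 1:
  f(0.150000) = 0.553375
  f(0.830000) = -0.918213
  x_2 = 0.830000 - (-0.918213)×(0.830000 - 0.150000)/(-0.918213 - 0.553375)
       = 0.405707
Iteration 2:
  f(0.830000) = -0.918213
  f(0.405707) = -0.150342
  x_3 = 0.405707 - (-0.150342)×(0.405707 - 0.830000)/(-0.150342 - (-0.918213))
       = 0.322634
Iteration 3:
  f(0.405707) = -0.150342
  f(0.322634) = 0.065681
  x_4 = 0.322634 - 0.065681×(0.322634 - 0.405707)/(0.065681 - (-0.150342))
       = 0.347892
Iteration 4:
  f(0.322634) = 0.065681
  f(0.347892) = -0.001572
  x_5 = 0.347892 - (-0.001572)×(0.347892 - 0.322634)/(-0.001572 - 0.065681)
       = 0.347302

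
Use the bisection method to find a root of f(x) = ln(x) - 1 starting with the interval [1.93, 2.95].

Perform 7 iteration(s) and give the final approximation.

f(x) = ln(x) - 1
Initial interval: [1.93, 2.95]

Iteration 1:
  c_1 = (1.930000 + 2.950000)/2 = 2.440000
  f(c_1) = f(2.440000) = -0.108002
  f(a) × f(c) ≥ 0, new interval: [2.440000, 2.950000]
Iteration 2:
  c_2 = (2.440000 + 2.950000)/2 = 2.695000
  f(c_2) = f(2.695000) = -0.008602
  f(a) × f(c) ≥ 0, new interval: [2.695000, 2.950000]
Iteration 3:
  c_3 = (2.695000 + 2.950000)/2 = 2.822500
  f(c_3) = f(2.822500) = 0.037623
  f(a) × f(c) < 0, new interval: [2.695000, 2.822500]
Iteration 4:
  c_4 = (2.695000 + 2.822500)/2 = 2.758750
  f(c_4) = f(2.758750) = 0.014778
  f(a) × f(c) < 0, new interval: [2.695000, 2.758750]
Iteration 5:
  c_5 = (2.695000 + 2.758750)/2 = 2.726875
  f(c_5) = f(2.726875) = 0.003156
  f(a) × f(c) < 0, new interval: [2.695000, 2.726875]
Iteration 6:
  c_6 = (2.695000 + 2.726875)/2 = 2.710938
  f(c_6) = f(2.710938) = -0.002705
  f(a) × f(c) ≥ 0, new interval: [2.710938, 2.726875]
Iteration 7:
  c_7 = (2.710938 + 2.726875)/2 = 2.718906
  f(c_7) = f(2.718906) = 0.000230
  f(a) × f(c) < 0, new interval: [2.710938, 2.718906]

After 7 iteration(s), the approximation is c_7 = 2.718906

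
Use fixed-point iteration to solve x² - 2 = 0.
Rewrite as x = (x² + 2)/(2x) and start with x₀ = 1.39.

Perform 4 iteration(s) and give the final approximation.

Equation: x² - 2 = 0
Fixed-point form: x = (x² + 2)/(2x)
x₀ = 1.39

x_1 = g(1.390000) = 1.414424
x_2 = g(1.414424) = 1.414214
x_3 = g(1.414214) = 1.414214
x_4 = g(1.414214) = 1.414214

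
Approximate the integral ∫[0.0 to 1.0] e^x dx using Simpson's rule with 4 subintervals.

f(x) = e^x
a = 0.0, b = 1.0, n = 4
h = (b - a)/n = 0.250000

Simpson's rule: (h/3)[f(x₀) + 4f(x₁) + 2f(x₂) + ... + f(xₙ)]

x_0 = 0.0000, f(x_0) = 1.000000, coefficient = 1
x_1 = 0.2500, f(x_1) = 1.284025, coefficient = 4
x_2 = 0.5000, f(x_2) = 1.648721, coefficient = 2
x_3 = 0.7500, f(x_3) = 2.117000, coefficient = 4
x_4 = 1.0000, f(x_4) = 2.718282, coefficient = 1

I ≈ (0.250000/3) × 20.619826 = 1.718319
Exact value: 1.718282
Error: 0.000037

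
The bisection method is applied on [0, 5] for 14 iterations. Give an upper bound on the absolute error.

Bisection error bound: |error| ≤ (b-a)/2^n
|error| ≤ (5 - 0)/2^14 = 5/2^14
|error| ≤ 0.0003051758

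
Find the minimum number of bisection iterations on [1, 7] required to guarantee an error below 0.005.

We need (b-a)/2^n ≤ 0.005
(7 - 1)/2^n ≤ 0.005
6/2^n ≤ 0.005
2^n ≥ 1200
n ≥ log₂(1200) = 10.23
n ≥ 11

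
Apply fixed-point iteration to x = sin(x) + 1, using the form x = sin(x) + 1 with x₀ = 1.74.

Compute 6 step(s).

Equation: x = sin(x) + 1
Fixed-point form: x = sin(x) + 1
x₀ = 1.74

x_1 = g(1.740000) = 1.985719
x_2 = g(1.985719) = 1.915147
x_3 = g(1.915147) = 1.941295
x_4 = g(1.941295) = 1.932147
x_5 = g(1.932147) = 1.935420
x_6 = g(1.935420) = 1.934258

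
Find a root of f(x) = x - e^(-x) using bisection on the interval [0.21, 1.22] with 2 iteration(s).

f(x) = x - e^(-x)
Initial interval: [0.21, 1.22]

Iteration 1:
  c_1 = (0.210000 + 1.220000)/2 = 0.715000
  f(c_1) = f(0.715000) = 0.225808
  f(a) × f(c) < 0, new interval: [0.210000, 0.715000]
Iteration 2:
  c_2 = (0.210000 + 0.715000)/2 = 0.462500
  f(c_2) = f(0.462500) = -0.167207
  f(a) × f(c) ≥ 0, new interval: [0.462500, 0.715000]

After 2 iteration(s), the approximation is c_2 = 0.462500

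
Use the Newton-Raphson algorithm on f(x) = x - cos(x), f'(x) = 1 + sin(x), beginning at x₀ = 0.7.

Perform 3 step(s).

f(x) = x - cos(x)
f'(x) = 1 + sin(x)
x₀ = 0.7

Newton-Raphson formula: x_{n+1} = x_n - f(x_n)/f'(x_n)

Iteration 1:
  f(0.700000) = -0.064842
  f'(0.700000) = 1.644218
  x_1 = 0.700000 - (-0.064842)/1.644218 = 0.739436
Iteration 2:
  f(0.739436) = 0.000588
  f'(0.739436) = 1.673872
  x_2 = 0.739436 - 0.000588/1.673872 = 0.739085
Iteration 3:
  f(0.739085) = 0.000000
  f'(0.739085) = 1.673612
  x_3 = 0.739085 - 0.000000/1.673612 = 0.739085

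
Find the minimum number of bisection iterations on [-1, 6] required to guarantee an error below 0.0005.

We need (b-a)/2^n ≤ 0.0005
(6 - (-1))/2^n ≤ 0.0005
7/2^n ≤ 0.0005
2^n ≥ 14000
n ≥ log₂(14000) = 13.77
n ≥ 14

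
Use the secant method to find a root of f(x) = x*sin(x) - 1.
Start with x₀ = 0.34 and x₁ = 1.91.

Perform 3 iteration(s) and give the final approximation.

f(x) = x*sin(x) - 1
x₀ = 0.34, x₁ = 1.91

Secant formula: x_{n+1} = x_n - f(x_n)(x_n - x_{n-1})/(f(x_n) - f(x_{n-1}))

Iteration 1:
  f(0.340000) = -0.886614
  f(1.910000) = 0.801168
  x_2 = 1.910000 - 0.801168×(1.910000 - 0.340000)/(0.801168 - (-0.886614))
       = 1.164742
Iteration 2:
  f(1.910000) = 0.801168
  f(1.164742) = 0.070032
  x_3 = 1.164742 - 0.070032×(1.164742 - 1.910000)/(0.070032 - 0.801168)
       = 1.093357
Iteration 3:
  f(1.164742) = 0.070032
  f(1.093357) = -0.028909
  x_4 = 1.093357 - (-0.028909)×(1.093357 - 1.164742)/(-0.028909 - 0.070032)
       = 1.114214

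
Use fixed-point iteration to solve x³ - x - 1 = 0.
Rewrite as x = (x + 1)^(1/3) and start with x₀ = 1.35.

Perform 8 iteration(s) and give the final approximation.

Equation: x³ - x - 1 = 0
Fixed-point form: x = (x + 1)^(1/3)
x₀ = 1.35

x_1 = g(1.350000) = 1.329503
x_2 = g(1.329503) = 1.325626
x_3 = g(1.325626) = 1.324890
x_4 = g(1.324890) = 1.324751
x_5 = g(1.324751) = 1.324724
x_6 = g(1.324724) = 1.324719
x_7 = g(1.324719) = 1.324718
x_8 = g(1.324718) = 1.324718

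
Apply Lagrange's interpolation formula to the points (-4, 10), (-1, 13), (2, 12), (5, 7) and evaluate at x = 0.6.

Lagrange interpolation formula:
P(x) = Σ yᵢ × Lᵢ(x)
where Lᵢ(x) = Π_{j≠i} (x - xⱼ)/(xᵢ - xⱼ)

L_0(0.6) = (0.6 - (-1))/(-4 - (-1)) × (0.6 - 2)/(-4 - 2) × (0.6 - 5)/(-4 - 5) = -0.060840
L_1(0.6) = (0.6 - (-4))/(-1 - (-4)) × (0.6 - 2)/(-1 - 2) × (0.6 - 5)/(-1 - 5) = 0.524741
L_2(0.6) = (0.6 - (-4))/(2 - (-4)) × (0.6 - (-1))/(2 - (-1)) × (0.6 - 5)/(2 - 5) = 0.599704
L_3(0.6) = (0.6 - (-4))/(5 - (-4)) × (0.6 - (-1))/(5 - (-1)) × (0.6 - 2)/(5 - 2) = -0.063605

P(0.6) = 10×L_0(0.6) + 13×L_1(0.6) + 12×L_2(0.6) + 7×L_3(0.6)
P(0.6) = 12.964444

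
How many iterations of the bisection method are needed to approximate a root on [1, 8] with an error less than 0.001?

We need (b-a)/2^n ≤ 0.001
(8 - 1)/2^n ≤ 0.001
7/2^n ≤ 0.001
2^n ≥ 7000
n ≥ log₂(7000) = 12.77
n ≥ 13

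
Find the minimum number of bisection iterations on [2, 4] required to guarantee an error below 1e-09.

We need (b-a)/2^n ≤ 1e-09
(4 - 2)/2^n ≤ 1e-09
2/2^n ≤ 1e-09
2^n ≥ 2000000000
n ≥ log₂(2000000000) = 30.90
n ≥ 31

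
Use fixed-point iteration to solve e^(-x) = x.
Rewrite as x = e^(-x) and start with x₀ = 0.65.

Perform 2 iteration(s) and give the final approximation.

Equation: e^(-x) = x
Fixed-point form: x = e^(-x)
x₀ = 0.65

x_1 = g(0.650000) = 0.522046
x_2 = g(0.522046) = 0.593306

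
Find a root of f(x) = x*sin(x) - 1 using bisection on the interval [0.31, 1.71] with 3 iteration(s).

f(x) = x*sin(x) - 1
Initial interval: [0.31, 1.71]

Iteration 1:
  c_1 = (0.310000 + 1.710000)/2 = 1.010000
  f(c_1) = f(1.010000) = -0.144700
  f(a) × f(c) ≥ 0, new interval: [1.010000, 1.710000]
Iteration 2:
  c_2 = (1.010000 + 1.710000)/2 = 1.360000
  f(c_2) = f(1.360000) = 0.329896
  f(a) × f(c) < 0, new interval: [1.010000, 1.360000]
Iteration 3:
  c_3 = (1.010000 + 1.360000)/2 = 1.185000
  f(c_3) = f(1.185000) = 0.097901
  f(a) × f(c) < 0, new interval: [1.010000, 1.185000]

After 3 iteration(s), the approximation is c_3 = 1.185000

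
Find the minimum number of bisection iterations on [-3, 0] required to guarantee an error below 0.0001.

We need (b-a)/2^n ≤ 0.0001
(0 - (-3))/2^n ≤ 0.0001
3/2^n ≤ 0.0001
2^n ≥ 30000
n ≥ log₂(30000) = 14.87
n ≥ 15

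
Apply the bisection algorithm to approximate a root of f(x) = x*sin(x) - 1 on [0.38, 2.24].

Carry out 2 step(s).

f(x) = x*sin(x) - 1
Initial interval: [0.38, 2.24]

Iteration 1:
  c_1 = (0.380000 + 2.240000)/2 = 1.310000
  f(c_1) = f(1.310000) = 0.265702
  f(a) × f(c) < 0, new interval: [0.380000, 1.310000]
Iteration 2:
  c_2 = (0.380000 + 1.310000)/2 = 0.845000
  f(c_2) = f(0.845000) = -0.367964
  f(a) × f(c) ≥ 0, new interval: [0.845000, 1.310000]

After 2 iteration(s), the approximation is c_2 = 0.845000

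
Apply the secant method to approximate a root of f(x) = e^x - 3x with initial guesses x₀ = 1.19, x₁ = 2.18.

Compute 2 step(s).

f(x) = e^x - 3x
x₀ = 1.19, x₁ = 2.18

Secant formula: x_{n+1} = x_n - f(x_n)(x_n - x_{n-1})/(f(x_n) - f(x_{n-1}))

Iteration 1:
  f(1.190000) = -0.282919
  f(2.180000) = 2.306306
  x_2 = 2.180000 - 2.306306×(2.180000 - 1.190000)/(2.306306 - (-0.282919))
       = 1.298175
Iteration 2:
  f(2.180000) = 2.306306
  f(1.298175) = -0.231919
  x_3 = 1.298175 - (-0.231919)×(1.298175 - 2.180000)/(-0.231919 - 2.306306)
       = 1.378748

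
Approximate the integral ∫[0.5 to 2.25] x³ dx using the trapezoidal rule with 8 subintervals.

f(x) = x³
a = 0.5, b = 2.25, n = 8
h = (b - a)/n = 0.218750

Trapezoidal rule: (h/2)[f(x₀) + 2f(x₁) + 2f(x₂) + ... + f(xₙ)]

x_0 = 0.5000, f(x_0) = 0.125000, coefficient = 1
x_1 = 0.7188, f(x_1) = 0.371307, coefficient = 2
x_2 = 0.9375, f(x_2) = 0.823975, coefficient = 2
x_3 = 1.1562, f(x_3) = 1.545807, coefficient = 2
x_4 = 1.3750, f(x_4) = 2.599609, coefficient = 2
x_5 = 1.5938, f(x_5) = 4.048187, coefficient = 2
x_6 = 1.8125, f(x_6) = 5.954346, coefficient = 2
x_7 = 2.0312, f(x_7) = 8.380890, coefficient = 2
x_8 = 2.2500, f(x_8) = 11.390625, coefficient = 1

I ≈ (0.218750/2) × 58.963867 = 6.449173
Exact value: 6.391602
Error: 0.057571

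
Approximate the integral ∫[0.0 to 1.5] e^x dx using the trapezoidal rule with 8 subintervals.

f(x) = e^x
a = 0.0, b = 1.5, n = 8
h = (b - a)/n = 0.187500

Trapezoidal rule: (h/2)[f(x₀) + 2f(x₁) + 2f(x₂) + ... + f(xₙ)]

x_0 = 0.0000, f(x_0) = 1.000000, coefficient = 1
x_1 = 0.1875, f(x_1) = 1.206230, coefficient = 2
x_2 = 0.3750, f(x_2) = 1.454991, coefficient = 2
x_3 = 0.5625, f(x_3) = 1.755055, coefficient = 2
x_4 = 0.7500, f(x_4) = 2.117000, coefficient = 2
x_5 = 0.9375, f(x_5) = 2.553589, coefficient = 2
x_6 = 1.1250, f(x_6) = 3.080217, coefficient = 2
x_7 = 1.3125, f(x_7) = 3.715451, coefficient = 2
x_8 = 1.5000, f(x_8) = 4.481689, coefficient = 1

I ≈ (0.187500/2) × 37.246756 = 3.491883
Exact value: 3.481689
Error: 0.010194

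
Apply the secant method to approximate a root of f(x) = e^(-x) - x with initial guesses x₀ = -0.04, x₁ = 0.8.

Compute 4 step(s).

f(x) = e^(-x) - x
x₀ = -0.04, x₁ = 0.8

Secant formula: x_{n+1} = x_n - f(x_n)(x_n - x_{n-1})/(f(x_n) - f(x_{n-1}))

Iteration 1:
  f(-0.040000) = 1.080811
  f(0.800000) = -0.350671
  x_2 = 0.800000 - (-0.350671)×(0.800000 - (-0.040000))/(-0.350671 - 1.080811)
       = 0.594225
Iteration 2:
  f(0.800000) = -0.350671
  f(0.594225) = -0.042234
  x_3 = 0.594225 - (-0.042234)×(0.594225 - 0.800000)/(-0.042234 - (-0.350671))
       = 0.566048
Iteration 3:
  f(0.594225) = -0.042234
  f(0.566048) = 0.001717
  x_4 = 0.566048 - 0.001717×(0.566048 - 0.594225)/(0.001717 - (-0.042234))
       = 0.567149
Iteration 4:
  f(0.566048) = 0.001717
  f(0.567149) = -0.000008
  x_5 = 0.567149 - (-0.000008)×(0.567149 - 0.566048)/(-0.000008 - 0.001717)
       = 0.567143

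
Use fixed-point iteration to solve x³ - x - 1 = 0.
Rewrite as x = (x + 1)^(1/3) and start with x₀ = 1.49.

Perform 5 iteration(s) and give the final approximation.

Equation: x³ - x - 1 = 0
Fixed-point form: x = (x + 1)^(1/3)
x₀ = 1.49

x_1 = g(1.490000) = 1.355397
x_2 = g(1.355397) = 1.330520
x_3 = g(1.330520) = 1.325819
x_4 = g(1.325819) = 1.324927
x_5 = g(1.324927) = 1.324758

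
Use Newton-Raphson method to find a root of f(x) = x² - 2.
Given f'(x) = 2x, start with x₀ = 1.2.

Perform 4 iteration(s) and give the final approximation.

f(x) = x² - 2
f'(x) = 2x
x₀ = 1.2

Newton-Raphson formula: x_{n+1} = x_n - f(x_n)/f'(x_n)

Iteration 1:
  f(1.200000) = -0.560000
  f'(1.200000) = 2.400000
  x_1 = 1.200000 - (-0.560000)/2.400000 = 1.433333
Iteration 2:
  f(1.433333) = 0.054444
  f'(1.433333) = 2.866667
  x_2 = 1.433333 - 0.054444/2.866667 = 1.414341
Iteration 3:
  f(1.414341) = 0.000361
  f'(1.414341) = 2.828682
  x_3 = 1.414341 - 0.000361/2.828682 = 1.414214
Iteration 4:
  f(1.414214) = 0.000000
  f'(1.414214) = 2.828427
  x_4 = 1.414214 - 0.000000/2.828427 = 1.414214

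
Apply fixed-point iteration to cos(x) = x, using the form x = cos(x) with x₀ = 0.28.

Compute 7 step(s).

Equation: cos(x) = x
Fixed-point form: x = cos(x)
x₀ = 0.28

x_1 = g(0.280000) = 0.961055
x_2 = g(0.961055) = 0.572655
x_3 = g(0.572655) = 0.840465
x_4 = g(0.840465) = 0.667116
x_5 = g(0.667116) = 0.785609
x_6 = g(0.785609) = 0.706958
x_7 = g(0.706958) = 0.760342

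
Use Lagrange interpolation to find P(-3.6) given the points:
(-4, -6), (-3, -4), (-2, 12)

Lagrange interpolation formula:
P(x) = Σ yᵢ × Lᵢ(x)
where Lᵢ(x) = Π_{j≠i} (x - xⱼ)/(xᵢ - xⱼ)

L_0(-3.6) = (-3.6 - (-3))/(-4 - (-3)) × (-3.6 - (-2))/(-4 - (-2)) = 0.480000
L_1(-3.6) = (-3.6 - (-4))/(-3 - (-4)) × (-3.6 - (-2))/(-3 - (-2)) = 0.640000
L_2(-3.6) = (-3.6 - (-4))/(-2 - (-4)) × (-3.6 - (-3))/(-2 - (-3)) = -0.120000

P(-3.6) = (-6)×L_0(-3.6) + (-4)×L_1(-3.6) + 12×L_2(-3.6)
P(-3.6) = -6.880000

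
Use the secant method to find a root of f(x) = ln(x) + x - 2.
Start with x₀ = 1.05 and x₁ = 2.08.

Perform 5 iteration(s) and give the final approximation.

f(x) = ln(x) + x - 2
x₀ = 1.05, x₁ = 2.08

Secant formula: x_{n+1} = x_n - f(x_n)(x_n - x_{n-1})/(f(x_n) - f(x_{n-1}))

Iteration 1:
  f(1.050000) = -0.901210
  f(2.080000) = 0.812368
  x_2 = 2.080000 - 0.812368×(2.080000 - 1.050000)/(0.812368 - (-0.901210))
       = 1.591701
Iteration 2:
  f(2.080000) = 0.812368
  f(1.591701) = 0.056504
  x_3 = 1.591701 - 0.056504×(1.591701 - 2.080000)/(0.056504 - 0.812368)
       = 1.555198
Iteration 3:
  f(1.591701) = 0.056504
  f(1.555198) = -0.003198
  x_4 = 1.555198 - (-0.003198)×(1.555198 - 1.591701)/(-0.003198 - 0.056504)
       = 1.557154
Iteration 4:
  f(1.555198) = -0.003198
  f(1.557154) = 0.000014
  x_5 = 1.557154 - 0.000014×(1.557154 - 1.555198)/(0.000014 - (-0.003198))
       = 1.557146
Iteration 5:
  f(1.557154) = 0.000014
  f(1.557146) = 0.000000
  x_6 = 1.557146 - 0.000000×(1.557146 - 1.557154)/(0.000000 - 0.000014)
       = 1.557146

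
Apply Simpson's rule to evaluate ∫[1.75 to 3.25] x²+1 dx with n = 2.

f(x) = x²+1
a = 1.75, b = 3.25, n = 2
h = (b - a)/n = 0.750000

Simpson's rule: (h/3)[f(x₀) + 4f(x₁) + 2f(x₂) + ... + f(xₙ)]

x_0 = 1.7500, f(x_0) = 4.062500, coefficient = 1
x_1 = 2.5000, f(x_1) = 7.250000, coefficient = 4
x_2 = 3.2500, f(x_2) = 11.562500, coefficient = 1

I ≈ (0.750000/3) × 44.625000 = 11.156250
Exact value: 11.156250
Error: 0.000000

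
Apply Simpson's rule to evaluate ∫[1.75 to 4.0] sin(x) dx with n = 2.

f(x) = sin(x)
a = 1.75, b = 4.0, n = 2
h = (b - a)/n = 1.125000

Simpson's rule: (h/3)[f(x₀) + 4f(x₁) + 2f(x₂) + ... + f(xₙ)]

x_0 = 1.7500, f(x_0) = 0.983986, coefficient = 1
x_1 = 2.8750, f(x_1) = 0.263446, coefficient = 4
x_2 = 4.0000, f(x_2) = -0.756802, coefficient = 1

I ≈ (1.125000/3) × 1.280967 = 0.480363
Exact value: 0.475398
Error: 0.004965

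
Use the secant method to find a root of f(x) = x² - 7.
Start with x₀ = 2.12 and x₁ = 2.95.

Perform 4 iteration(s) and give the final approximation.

f(x) = x² - 7
x₀ = 2.12, x₁ = 2.95

Secant formula: x_{n+1} = x_n - f(x_n)(x_n - x_{n-1})/(f(x_n) - f(x_{n-1}))

Iteration 1:
  f(2.120000) = -2.505600
  f(2.950000) = 1.702500
  x_2 = 2.950000 - 1.702500×(2.950000 - 2.120000)/(1.702500 - (-2.505600))
       = 2.614201
Iteration 2:
  f(2.950000) = 1.702500
  f(2.614201) = -0.165952
  x_3 = 2.614201 - (-0.165952)×(2.614201 - 2.950000)/(-0.165952 - 1.702500)
       = 2.644026
Iteration 3:
  f(2.614201) = -0.165952
  f(2.644026) = -0.009126
  x_4 = 2.644026 - (-0.009126)×(2.644026 - 2.614201)/(-0.009126 - (-0.165952))
       = 2.645762
Iteration 4:
  f(2.644026) = -0.009126
  f(2.645762) = 0.000055
  x_5 = 2.645762 - 0.000055×(2.645762 - 2.644026)/(0.000055 - (-0.009126))
       = 2.645751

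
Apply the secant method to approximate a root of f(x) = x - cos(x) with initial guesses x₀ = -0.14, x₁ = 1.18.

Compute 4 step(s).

f(x) = x - cos(x)
x₀ = -0.14, x₁ = 1.18

Secant formula: x_{n+1} = x_n - f(x_n)(x_n - x_{n-1})/(f(x_n) - f(x_{n-1}))

Iteration 1:
  f(-0.140000) = -1.130216
  f(1.180000) = 0.799075
  x_2 = 1.180000 - 0.799075×(1.180000 - (-0.140000))/(0.799075 - (-1.130216))
       = 0.633281
Iteration 2:
  f(1.180000) = 0.799075
  f(0.633281) = -0.172808
  x_3 = 0.633281 - (-0.172808)×(0.633281 - 1.180000)/(-0.172808 - 0.799075)
       = 0.730492
Iteration 3:
  f(0.633281) = -0.172808
  f(0.730492) = -0.014354
  x_4 = 0.730492 - (-0.014354)×(0.730492 - 0.633281)/(-0.014354 - (-0.172808))
       = 0.739298
Iteration 4:
  f(0.730492) = -0.014354
  f(0.739298) = 0.000357
  x_5 = 0.739298 - 0.000357×(0.739298 - 0.730492)/(0.000357 - (-0.014354))
       = 0.739085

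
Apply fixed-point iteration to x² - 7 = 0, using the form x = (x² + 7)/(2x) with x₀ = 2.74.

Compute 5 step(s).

Equation: x² - 7 = 0
Fixed-point form: x = (x² + 7)/(2x)
x₀ = 2.74

x_1 = g(2.740000) = 2.647372
x_2 = g(2.647372) = 2.645752
x_3 = g(2.645752) = 2.645751
x_4 = g(2.645751) = 2.645751
x_5 = g(2.645751) = 2.645751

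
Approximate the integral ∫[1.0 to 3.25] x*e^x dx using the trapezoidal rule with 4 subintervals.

f(x) = x*e^x
a = 1.0, b = 3.25, n = 4
h = (b - a)/n = 0.562500

Trapezoidal rule: (h/2)[f(x₀) + 2f(x₁) + 2f(x₂) + ... + f(xₙ)]

x_0 = 1.0000, f(x_0) = 2.718282, coefficient = 1
x_1 = 1.5625, f(x_1) = 7.454271, coefficient = 2
x_2 = 2.1250, f(x_2) = 17.792407, coefficient = 2
x_3 = 2.6875, f(x_3) = 39.492524, coefficient = 2
x_4 = 3.2500, f(x_4) = 83.818605, coefficient = 1

I ≈ (0.562500/2) × 216.015290 = 60.754300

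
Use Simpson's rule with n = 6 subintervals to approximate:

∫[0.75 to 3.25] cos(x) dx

f(x) = cos(x)
a = 0.75, b = 3.25, n = 6
h = (b - a)/n = 0.416667

Simpson's rule: (h/3)[f(x₀) + 4f(x₁) + 2f(x₂) + ... + f(xₙ)]

x_0 = 0.7500, f(x_0) = 0.731689, coefficient = 1
x_1 = 1.1667, f(x_1) = 0.393219, coefficient = 4
x_2 = 1.5833, f(x_2) = -0.012537, coefficient = 2
x_3 = 2.0000, f(x_3) = -0.416147, coefficient = 4
x_4 = 2.4167, f(x_4) = -0.748549, coefficient = 2
x_5 = 2.8333, f(x_5) = -0.952863, coefficient = 4
x_6 = 3.2500, f(x_6) = -0.994130, coefficient = 1

I ≈ (0.416667/3) × -5.687776 = -0.789969
Exact value: -0.789834
Error: 0.000135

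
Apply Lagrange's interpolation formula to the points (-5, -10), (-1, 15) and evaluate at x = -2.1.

Lagrange interpolation formula:
P(x) = Σ yᵢ × Lᵢ(x)
where Lᵢ(x) = Π_{j≠i} (x - xⱼ)/(xᵢ - xⱼ)

L_0(-2.1) = (-2.1 - (-1))/(-5 - (-1)) = 0.275000
L_1(-2.1) = (-2.1 - (-5))/(-1 - (-5)) = 0.725000

P(-2.1) = (-10)×L_0(-2.1) + 15×L_1(-2.1)
P(-2.1) = 8.125000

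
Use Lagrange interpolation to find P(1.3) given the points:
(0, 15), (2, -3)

Lagrange interpolation formula:
P(x) = Σ yᵢ × Lᵢ(x)
where Lᵢ(x) = Π_{j≠i} (x - xⱼ)/(xᵢ - xⱼ)

L_0(1.3) = (1.3 - 2)/(0 - 2) = 0.350000
L_1(1.3) = (1.3 - 0)/(2 - 0) = 0.650000

P(1.3) = 15×L_0(1.3) + (-3)×L_1(1.3)
P(1.3) = 3.300000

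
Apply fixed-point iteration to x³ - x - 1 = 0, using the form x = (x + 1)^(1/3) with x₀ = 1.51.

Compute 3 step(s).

Equation: x³ - x - 1 = 0
Fixed-point form: x = (x + 1)^(1/3)
x₀ = 1.51

x_1 = g(1.510000) = 1.359016
x_2 = g(1.359016) = 1.331201
x_3 = g(1.331201) = 1.325948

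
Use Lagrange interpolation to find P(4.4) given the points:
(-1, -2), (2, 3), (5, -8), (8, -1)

Lagrange interpolation formula:
P(x) = Σ yᵢ × Lᵢ(x)
where Lᵢ(x) = Π_{j≠i} (x - xⱼ)/(xᵢ - xⱼ)

L_0(4.4) = (4.4 - 2)/(-1 - 2) × (4.4 - 5)/(-1 - 5) × (4.4 - 8)/(-1 - 8) = -0.032000
L_1(4.4) = (4.4 - (-1))/(2 - (-1)) × (4.4 - 5)/(2 - 5) × (4.4 - 8)/(2 - 8) = 0.216000
L_2(4.4) = (4.4 - (-1))/(5 - (-1)) × (4.4 - 2)/(5 - 2) × (4.4 - 8)/(5 - 8) = 0.864000
L_3(4.4) = (4.4 - (-1))/(8 - (-1)) × (4.4 - 2)/(8 - 2) × (4.4 - 5)/(8 - 5) = -0.048000

P(4.4) = (-2)×L_0(4.4) + 3×L_1(4.4) + (-8)×L_2(4.4) + (-1)×L_3(4.4)
P(4.4) = -6.152000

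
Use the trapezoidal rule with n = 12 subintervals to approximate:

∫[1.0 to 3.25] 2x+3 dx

f(x) = 2x+3
a = 1.0, b = 3.25, n = 12
h = (b - a)/n = 0.187500

Trapezoidal rule: (h/2)[f(x₀) + 2f(x₁) + 2f(x₂) + ... + f(xₙ)]

x_0 = 1.0000, f(x_0) = 5.000000, coefficient = 1
x_1 = 1.1875, f(x_1) = 5.375000, coefficient = 2
x_2 = 1.3750, f(x_2) = 5.750000, coefficient = 2
x_3 = 1.5625, f(x_3) = 6.125000, coefficient = 2
x_4 = 1.7500, f(x_4) = 6.500000, coefficient = 2
x_5 = 1.9375, f(x_5) = 6.875000, coefficient = 2
x_6 = 2.1250, f(x_6) = 7.250000, coefficient = 2
x_7 = 2.3125, f(x_7) = 7.625000, coefficient = 2
x_8 = 2.5000, f(x_8) = 8.000000, coefficient = 2
x_9 = 2.6875, f(x_9) = 8.375000, coefficient = 2
x_10 = 2.8750, f(x_10) = 8.750000, coefficient = 2
x_11 = 3.0625, f(x_11) = 9.125000, coefficient = 2
x_12 = 3.2500, f(x_12) = 9.500000, coefficient = 1

I ≈ (0.187500/2) × 174.000000 = 16.312500
Exact value: 16.312500
Error: 0.000000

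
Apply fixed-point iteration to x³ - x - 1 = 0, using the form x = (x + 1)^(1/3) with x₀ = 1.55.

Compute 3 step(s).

Equation: x³ - x - 1 = 0
Fixed-point form: x = (x + 1)^(1/3)
x₀ = 1.55

x_1 = g(1.550000) = 1.366197
x_2 = g(1.366197) = 1.332550
x_3 = g(1.332550) = 1.326204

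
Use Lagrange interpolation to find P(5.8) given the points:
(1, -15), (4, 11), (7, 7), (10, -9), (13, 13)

Lagrange interpolation formula:
P(x) = Σ yᵢ × Lᵢ(x)
where Lᵢ(x) = Π_{j≠i} (x - xⱼ)/(xᵢ - xⱼ)

L_0(5.8) = (5.8 - 4)/(1 - 4) × (5.8 - 7)/(1 - 7) × (5.8 - 10)/(1 - 10) × (5.8 - 13)/(1 - 13) = -0.033600
L_1(5.8) = (5.8 - 1)/(4 - 1) × (5.8 - 7)/(4 - 7) × (5.8 - 10)/(4 - 10) × (5.8 - 13)/(4 - 13) = 0.358400
L_2(5.8) = (5.8 - 1)/(7 - 1) × (5.8 - 4)/(7 - 4) × (5.8 - 10)/(7 - 10) × (5.8 - 13)/(7 - 13) = 0.806400
L_3(5.8) = (5.8 - 1)/(10 - 1) × (5.8 - 4)/(10 - 4) × (5.8 - 7)/(10 - 7) × (5.8 - 13)/(10 - 13) = -0.153600
L_4(5.8) = (5.8 - 1)/(13 - 1) × (5.8 - 4)/(13 - 4) × (5.8 - 7)/(13 - 7) × (5.8 - 10)/(13 - 10) = 0.022400

P(5.8) = (-15)×L_0(5.8) + 11×L_1(5.8) + 7×L_2(5.8) + (-9)×L_3(5.8) + 13×L_4(5.8)
P(5.8) = 11.764800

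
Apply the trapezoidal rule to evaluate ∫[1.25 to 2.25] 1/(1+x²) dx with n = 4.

f(x) = 1/(1+x²)
a = 1.25, b = 2.25, n = 4
h = (b - a)/n = 0.250000

Trapezoidal rule: (h/2)[f(x₀) + 2f(x₁) + 2f(x₂) + ... + f(xₙ)]

x_0 = 1.2500, f(x_0) = 0.390244, coefficient = 1
x_1 = 1.5000, f(x_1) = 0.307692, coefficient = 2
x_2 = 1.7500, f(x_2) = 0.246154, coefficient = 2
x_3 = 2.0000, f(x_3) = 0.200000, coefficient = 2
x_4 = 2.2500, f(x_4) = 0.164948, coefficient = 1

I ≈ (0.250000/2) × 2.062885 = 0.257861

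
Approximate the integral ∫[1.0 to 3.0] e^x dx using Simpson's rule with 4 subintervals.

f(x) = e^x
a = 1.0, b = 3.0, n = 4
h = (b - a)/n = 0.500000

Simpson's rule: (h/3)[f(x₀) + 4f(x₁) + 2f(x₂) + ... + f(xₙ)]

x_0 = 1.0000, f(x_0) = 2.718282, coefficient = 1
x_1 = 1.5000, f(x_1) = 4.481689, coefficient = 4
x_2 = 2.0000, f(x_2) = 7.389056, coefficient = 2
x_3 = 2.5000, f(x_3) = 12.182494, coefficient = 4
x_4 = 3.0000, f(x_4) = 20.085537, coefficient = 1

I ≈ (0.500000/3) × 104.238663 = 17.373111
Exact value: 17.367255
Error: 0.005855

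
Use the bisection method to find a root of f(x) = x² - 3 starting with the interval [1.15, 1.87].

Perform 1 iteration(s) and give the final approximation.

f(x) = x² - 3
Initial interval: [1.15, 1.87]

Iteration 1:
  c_1 = (1.150000 + 1.870000)/2 = 1.510000
  f(c_1) = f(1.510000) = -0.719900
  f(a) × f(c) ≥ 0, new interval: [1.510000, 1.870000]

After 1 iteration(s), the approximation is c_1 = 1.510000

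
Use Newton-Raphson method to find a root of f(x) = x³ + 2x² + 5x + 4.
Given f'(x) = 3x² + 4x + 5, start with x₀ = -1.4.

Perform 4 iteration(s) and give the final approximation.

f(x) = x³ + 2x² + 5x + 4
f'(x) = 3x² + 4x + 5
x₀ = -1.4

Newton-Raphson formula: x_{n+1} = x_n - f(x_n)/f'(x_n)

Iteration 1:
  f(-1.400000) = -1.824000
  f'(-1.400000) = 5.280000
  x_1 = -1.400000 - (-1.824000)/5.280000 = -1.054545
Iteration 2:
  f(-1.054545) = -0.221319
  f'(-1.054545) = 4.118017
  x_2 = -1.054545 - (-0.221319)/4.118017 = -1.000801
Iteration 3:
  f(-1.000801) = -0.003206
  f'(-1.000801) = 4.001605
  x_3 = -1.000801 - (-0.003206)/4.001605 = -1.000000
Iteration 4:
  f(-1.000000) = -0.000001
  f'(-1.000000) = 4.000000
  x_4 = -1.000000 - (-0.000001)/4.000000 = -1.000000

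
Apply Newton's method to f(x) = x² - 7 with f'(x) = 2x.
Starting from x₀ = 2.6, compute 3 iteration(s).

f(x) = x² - 7
f'(x) = 2x
x₀ = 2.6

Newton-Raphson formula: x_{n+1} = x_n - f(x_n)/f'(x_n)

Iteration 1:
  f(2.600000) = -0.240000
  f'(2.600000) = 5.200000
  x_1 = 2.600000 - (-0.240000)/5.200000 = 2.646154
Iteration 2:
  f(2.646154) = 0.002130
  f'(2.646154) = 5.292308
  x_2 = 2.646154 - 0.002130/5.292308 = 2.645751
Iteration 3:
  f(2.645751) = 0.000000
  f'(2.645751) = 5.291503
  x_3 = 2.645751 - 0.000000/5.291503 = 2.645751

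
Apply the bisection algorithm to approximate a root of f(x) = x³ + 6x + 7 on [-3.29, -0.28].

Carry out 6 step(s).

f(x) = x³ + 6x + 7
Initial interval: [-3.29, -0.28]

Iteration 1:
  c_1 = (-3.290000 + (-0.280000))/2 = -1.785000
  f(c_1) = f(-1.785000) = -9.397412
  f(a) × f(c) ≥ 0, new interval: [-1.785000, -0.280000]
Iteration 2:
  c_2 = (-1.785000 + (-0.280000))/2 = -1.032500
  f(c_2) = f(-1.032500) = -0.295703
  f(a) × f(c) ≥ 0, new interval: [-1.032500, -0.280000]
Iteration 3:
  c_3 = (-1.032500 + (-0.280000))/2 = -0.656250
  f(c_3) = f(-0.656250) = 2.779877
  f(a) × f(c) < 0, new interval: [-1.032500, -0.656250]
Iteration 4:
  c_4 = (-1.032500 + (-0.656250))/2 = -0.844375
  f(c_4) = f(-0.844375) = 1.331737
  f(a) × f(c) < 0, new interval: [-1.032500, -0.844375]
Iteration 5:
  c_5 = (-1.032500 + (-0.844375))/2 = -0.938438
  f(c_5) = f(-0.938438) = 0.542926
  f(a) × f(c) < 0, new interval: [-1.032500, -0.938438]
Iteration 6:
  c_6 = (-1.032500 + (-0.938438))/2 = -0.985469
  f(c_6) = f(-0.985469) = 0.130151
  f(a) × f(c) < 0, new interval: [-1.032500, -0.985469]

After 6 iteration(s), the approximation is c_6 = -0.985469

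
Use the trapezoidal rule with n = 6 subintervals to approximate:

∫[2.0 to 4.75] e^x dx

f(x) = e^x
a = 2.0, b = 4.75, n = 6
h = (b - a)/n = 0.458333

Trapezoidal rule: (h/2)[f(x₀) + 2f(x₁) + 2f(x₂) + ... + f(xₙ)]

x_0 = 2.0000, f(x_0) = 7.389056, coefficient = 1
x_1 = 2.4583, f(x_1) = 11.685320, coefficient = 2
x_2 = 2.9167, f(x_2) = 18.479586, coefficient = 2
x_3 = 3.3750, f(x_3) = 29.224284, coefficient = 2
x_4 = 3.8333, f(x_4) = 46.216336, coefficient = 2
x_5 = 4.2917, f(x_5) = 73.088181, coefficient = 2
x_6 = 4.7500, f(x_6) = 115.584285, coefficient = 1

I ≈ (0.458333/2) × 480.360754 = 110.082673
Exact value: 108.195228
Error: 1.887444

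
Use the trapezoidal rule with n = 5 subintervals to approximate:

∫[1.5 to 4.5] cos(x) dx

f(x) = cos(x)
a = 1.5, b = 4.5, n = 5
h = (b - a)/n = 0.600000

Trapezoidal rule: (h/2)[f(x₀) + 2f(x₁) + 2f(x₂) + ... + f(xₙ)]

x_0 = 1.5000, f(x_0) = 0.070737, coefficient = 1
x_1 = 2.1000, f(x_1) = -0.504846, coefficient = 2
x_2 = 2.7000, f(x_2) = -0.904072, coefficient = 2
x_3 = 3.3000, f(x_3) = -0.987480, coefficient = 2
x_4 = 3.9000, f(x_4) = -0.725932, coefficient = 2
x_5 = 4.5000, f(x_5) = -0.210796, coefficient = 1

I ≈ (0.600000/2) × -6.384719 = -1.915416
Exact value: -1.975025
Error: 0.059609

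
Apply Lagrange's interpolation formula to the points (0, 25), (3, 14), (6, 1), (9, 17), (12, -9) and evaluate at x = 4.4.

Lagrange interpolation formula:
P(x) = Σ yᵢ × Lᵢ(x)
where Lᵢ(x) = Π_{j≠i} (x - xⱼ)/(xᵢ - xⱼ)

L_0(4.4) = (4.4 - 3)/(0 - 3) × (4.4 - 6)/(0 - 6) × (4.4 - 9)/(0 - 9) × (4.4 - 12)/(0 - 12) = -0.040283
L_1(4.4) = (4.4 - 0)/(3 - 0) × (4.4 - 6)/(3 - 6) × (4.4 - 9)/(3 - 9) × (4.4 - 12)/(3 - 12) = 0.506416
L_2(4.4) = (4.4 - 0)/(6 - 0) × (4.4 - 3)/(6 - 3) × (4.4 - 9)/(6 - 9) × (4.4 - 12)/(6 - 12) = 0.664672
L_3(4.4) = (4.4 - 0)/(9 - 0) × (4.4 - 3)/(9 - 3) × (4.4 - 6)/(9 - 6) × (4.4 - 12)/(9 - 12) = -0.154127
L_4(4.4) = (4.4 - 0)/(12 - 0) × (4.4 - 3)/(12 - 3) × (4.4 - 6)/(12 - 6) × (4.4 - 9)/(12 - 9) = 0.023322

P(4.4) = 25×L_0(4.4) + 14×L_1(4.4) + 1×L_2(4.4) + 17×L_3(4.4) + (-9)×L_4(4.4)
P(4.4) = 3.917373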